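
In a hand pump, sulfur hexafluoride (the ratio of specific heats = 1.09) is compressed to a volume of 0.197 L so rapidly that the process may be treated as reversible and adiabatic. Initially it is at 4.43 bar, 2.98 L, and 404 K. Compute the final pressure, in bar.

Since PV^γ is constant along a reversible adiabat, P₂ = P₁ (V₁/V₂)^γ.
P₂ = 4.43 × (2.98/0.197)^(1.09) = 85.57 bar.

P₂ ≈ 85.6 bar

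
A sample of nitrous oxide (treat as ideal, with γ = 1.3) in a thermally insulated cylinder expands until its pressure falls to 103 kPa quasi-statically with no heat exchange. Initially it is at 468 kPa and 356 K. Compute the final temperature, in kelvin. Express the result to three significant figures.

T₂ ≈ 251 K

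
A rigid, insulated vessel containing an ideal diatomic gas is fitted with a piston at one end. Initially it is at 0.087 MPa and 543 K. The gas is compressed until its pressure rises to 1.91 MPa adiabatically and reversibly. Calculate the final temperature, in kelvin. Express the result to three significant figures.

Adiabatic: T₂/T₁ = (P₂/P₁)^((γ−1)/γ).
For a diatomic ideal gas γ = 7/5, so (γ−1)/γ = 2/7.
T₂ = 543 × (1.91/0.087)^(2/7) = 1312 K.

T₂ ≈ 1310 K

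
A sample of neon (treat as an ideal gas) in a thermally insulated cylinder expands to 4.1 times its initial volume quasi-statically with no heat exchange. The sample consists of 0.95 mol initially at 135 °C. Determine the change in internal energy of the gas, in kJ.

ΔU ≈ -2.95 kJ

Adiabatic: T₁V₁^(γ−1) = T₂V₂^(γ−1) ⇒ T₂ = T₁ (V₁/V₂)^(γ−1).
γ = 5/3 for a monatomic ideal gas, so γ−1 = 2/3.
T₁ = 135 °C = 408.1 K.
T₂ = 408.1 × (1/4.1)^(2/3) = 159.3 K.
Q = 0, so ΔU = W_on_gas = nCᵥΔT with Cᵥ = R/(γ−1) = 12.47 J/(mol·K).
ΔU = 0.95 × 12.47 × (159.3 − 408.1) = -2948 J.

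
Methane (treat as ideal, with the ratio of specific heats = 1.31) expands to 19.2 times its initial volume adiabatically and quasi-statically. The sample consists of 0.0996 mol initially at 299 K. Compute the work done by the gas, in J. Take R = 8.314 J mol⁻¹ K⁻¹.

W ≈ 479 J

For a reversible adiabat TV^(γ−1) is constant, so T₂ = T₁ (V₁/V₂)^(γ−1).
T₂ = 299 × (1/19.2)^(0.31) = 119.6 K.
Q = 0, so ΔU = W_on_gas = nCᵥΔT with Cᵥ = R/(γ−1) = 26.82 J/(mol·K).
ΔU = 0.0996 × 26.82 × (119.6 − 299) = -479.1 J.
Work done by the gas = −ΔU = 479.1 J.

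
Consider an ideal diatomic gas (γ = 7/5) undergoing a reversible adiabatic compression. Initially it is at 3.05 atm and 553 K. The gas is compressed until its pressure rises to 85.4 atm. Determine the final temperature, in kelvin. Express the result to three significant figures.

T₂ ≈ 1430 K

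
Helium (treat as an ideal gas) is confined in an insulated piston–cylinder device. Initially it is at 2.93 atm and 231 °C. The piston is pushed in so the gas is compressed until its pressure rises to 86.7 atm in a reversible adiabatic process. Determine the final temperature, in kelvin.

T₂ ≈ 1950 K

Adiabatic: T₂/T₁ = (P₂/P₁)^((γ−1)/γ).
For a monatomic ideal gas γ = 5/3, so (γ−1)/γ = 2/5.
T₁ = 231 °C = 504.1 K.
T₂ = 504.1 × (86.7/2.93)^(2/5) = 1954 K.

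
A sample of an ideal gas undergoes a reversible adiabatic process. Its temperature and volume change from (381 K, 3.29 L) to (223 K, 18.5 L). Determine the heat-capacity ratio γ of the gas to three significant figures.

γ ≈ 1.31

TV^(γ−1) = const ⇒ γ − 1 = ln(T₂/T₁) / ln(V₁/V₂).
γ = 1 + ln(223/381) / ln(3.29/18.5) = 1.31.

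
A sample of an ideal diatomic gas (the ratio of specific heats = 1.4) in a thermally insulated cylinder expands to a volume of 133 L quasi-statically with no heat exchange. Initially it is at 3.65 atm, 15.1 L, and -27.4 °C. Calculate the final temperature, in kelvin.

For a reversible adiabat TV^(γ−1) is constant, so T₂ = T₁ (V₁/V₂)^(γ−1).
T₁ = -27.4 °C = 245.7 K.
T₂ = 245.7 × (15.1/133)^(0.4) = 102.9 K.

T₂ ≈ 103 K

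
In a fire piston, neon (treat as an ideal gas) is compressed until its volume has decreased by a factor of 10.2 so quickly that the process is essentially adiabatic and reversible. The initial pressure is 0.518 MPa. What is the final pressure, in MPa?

P₂ ≈ 24.9 MPa

Adiabatic: P₁V₁^γ = P₂V₂^γ ⇒ P₂ = P₁ (V₁/V₂)^γ.
For a monatomic ideal gas γ = 5/3.
P₂ = 0.518 × 10.2^(5/3) = 24.85 MPa.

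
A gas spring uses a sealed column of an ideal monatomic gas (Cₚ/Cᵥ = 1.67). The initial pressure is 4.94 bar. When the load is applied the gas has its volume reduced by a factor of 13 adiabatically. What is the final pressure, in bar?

Since PV^γ is constant along a reversible adiabat, P₂ = P₁ (V₁/V₂)^γ.
P₂ = 4.94 × 13^(1.67) = 358.1 bar.

P₂ ≈ 358 bar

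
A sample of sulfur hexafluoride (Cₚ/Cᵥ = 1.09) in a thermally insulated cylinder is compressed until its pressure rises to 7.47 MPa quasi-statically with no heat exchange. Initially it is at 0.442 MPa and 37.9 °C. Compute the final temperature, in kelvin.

T₂ ≈ 393 K

Adiabatic: T₂/T₁ = (P₂/P₁)^((γ−1)/γ).
T₁ = 37.9 °C = 311 K.
T₂ = 311 × (7.47/0.442)^(0.0826) = 392.8 K.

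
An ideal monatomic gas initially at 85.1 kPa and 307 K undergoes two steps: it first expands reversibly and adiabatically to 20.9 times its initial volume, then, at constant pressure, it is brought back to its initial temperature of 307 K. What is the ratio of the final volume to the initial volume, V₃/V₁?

V₃/V₁ ≈ 159

For a monatomic ideal gas γ = 5/3.
Adiabatic step: V₂/V₁ = 20.9; T₂ = T₁·(1/20.9)^(2/3) = 40.46 K.
Isobaric step: V₃/V₂ = T₃/T₂ = 307/40.46.
V₃/V₁ = (V₂/V₁)(V₃/V₂) = 20.9 × (307/40.46) = 158.6.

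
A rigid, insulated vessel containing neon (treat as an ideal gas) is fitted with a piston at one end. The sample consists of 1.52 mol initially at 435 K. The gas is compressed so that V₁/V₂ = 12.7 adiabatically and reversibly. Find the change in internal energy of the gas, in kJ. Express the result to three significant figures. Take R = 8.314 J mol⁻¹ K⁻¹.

For a reversible adiabat TV^(γ−1) is constant, so T₂ = T₁ (V₁/V₂)^(γ−1).
γ = 5/3 for a monatomic ideal gas, so γ−1 = 2/3.
T₂ = 435 × 12.7^(2/3) = 2368 K.
Q = 0, so ΔU = W_on_gas = nCᵥΔT with Cᵥ = R/(γ−1) = 12.47 J/(mol·K).
ΔU = 1.52 × 12.47 × (2368 − 435) = 36640 J.

ΔU ≈ 36.6 kJ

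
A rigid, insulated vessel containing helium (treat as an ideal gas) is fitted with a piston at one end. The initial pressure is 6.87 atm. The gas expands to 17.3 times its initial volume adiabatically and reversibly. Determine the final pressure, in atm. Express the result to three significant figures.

P₂ ≈ 0.0594 atm

Adiabatic: P₁V₁^γ = P₂V₂^γ ⇒ P₂ = P₁ (V₁/V₂)^γ.
For a monatomic ideal gas γ = 5/3.
P₂ = 6.87 × (1/17.3)^(5/3) = 0.05937 atm.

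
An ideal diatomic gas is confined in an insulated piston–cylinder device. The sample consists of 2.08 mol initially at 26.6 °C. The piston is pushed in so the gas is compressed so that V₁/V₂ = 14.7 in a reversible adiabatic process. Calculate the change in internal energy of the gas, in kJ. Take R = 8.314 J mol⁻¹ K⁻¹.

ΔU ≈ 25.0 kJ

Adiabatic: T₁V₁^(γ−1) = T₂V₂^(γ−1) ⇒ T₂ = T₁ (V₁/V₂)^(γ−1).
γ = 7/5 for a diatomic ideal gas, so γ−1 = 2/5.
T₁ = 26.6 °C = 299.8 K.
T₂ = 299.8 × 14.7^(2/5) = 878.4 K.
Q = 0, so ΔU = W_on_gas = nCᵥΔT with Cᵥ = R/(γ−1) = 20.79 J/(mol·K).
ΔU = 2.08 × 20.79 × (878.4 − 299.8) = 25020 J.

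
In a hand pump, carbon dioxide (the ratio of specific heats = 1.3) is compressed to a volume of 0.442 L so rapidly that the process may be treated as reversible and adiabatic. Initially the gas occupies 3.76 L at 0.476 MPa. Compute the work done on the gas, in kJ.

P₂ = P₁(V₁/V₂)^γ = 0.476×(3.76/0.442)^(1.3) = 7.697 MPa.
For a reversible adiabat, W_by_gas = (P₁V₁ − P₂V₂)/(γ−1).
W_by = (476000×0.00376 − 7.697×10^6×0.000442) / (0.3) = -5374 J.
W_on_gas = −W_by = 5374 J.

W ≈ 5.37 kJ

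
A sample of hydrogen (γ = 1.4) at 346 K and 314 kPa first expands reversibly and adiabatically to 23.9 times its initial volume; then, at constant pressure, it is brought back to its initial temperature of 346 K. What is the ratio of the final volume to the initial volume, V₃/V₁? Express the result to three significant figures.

V₃/V₁ ≈ 85.1

Adiabatic step: V₂/V₁ = 23.9; T₂ = T₁·(1/23.9)^(0.4) = 97.21 K.
Isobaric step: V₃/V₂ = T₃/T₂ = 346/97.21.
V₃/V₁ = (V₂/V₁)(V₃/V₂) = 23.9 × (346/97.21) = 85.07.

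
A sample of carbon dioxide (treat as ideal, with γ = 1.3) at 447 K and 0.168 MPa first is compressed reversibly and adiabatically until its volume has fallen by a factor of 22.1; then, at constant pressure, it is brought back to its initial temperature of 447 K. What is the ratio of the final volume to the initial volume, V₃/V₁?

Adiabatic step: V₂/V₁ = 0.04525; T₂ = T₁·22.1^(0.3) = 1131 K.
Isobaric step: V₃/V₂ = T₃/T₂ = 447/1131.
V₃/V₁ = (V₂/V₁)(V₃/V₂) = 0.04525 × (447/1131) = 0.01788.

V₃/V₁ ≈ 0.0179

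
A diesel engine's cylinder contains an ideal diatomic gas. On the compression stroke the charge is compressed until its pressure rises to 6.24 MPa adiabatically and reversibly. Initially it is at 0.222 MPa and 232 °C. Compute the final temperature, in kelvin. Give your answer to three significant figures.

T₂ ≈ 1310 K

Adiabatic: T₂/T₁ = (P₂/P₁)^((γ−1)/γ).
For a diatomic ideal gas γ = 7/5, so (γ−1)/γ = 2/7.
T₁ = 232 °C = 505.1 K.
T₂ = 505.1 × (6.24/0.222)^(2/7) = 1310 K.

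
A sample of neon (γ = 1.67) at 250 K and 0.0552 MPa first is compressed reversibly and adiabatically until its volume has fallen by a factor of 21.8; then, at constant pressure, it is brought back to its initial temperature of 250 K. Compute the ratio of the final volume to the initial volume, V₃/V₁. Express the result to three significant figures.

Adiabatic step: V₂/V₁ = 0.04587; T₂ = T₁·21.8^(0.67) = 1971 K.
Isobaric step: V₃/V₂ = T₃/T₂ = 250/1971.
V₃/V₁ = (V₂/V₁)(V₃/V₂) = 0.04587 × (250/1971) = 0.005818.

V₃/V₁ ≈ 0.00582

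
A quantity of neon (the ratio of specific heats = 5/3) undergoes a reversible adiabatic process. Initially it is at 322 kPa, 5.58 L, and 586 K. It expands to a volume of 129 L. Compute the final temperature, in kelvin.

T₂ ≈ 72.2 K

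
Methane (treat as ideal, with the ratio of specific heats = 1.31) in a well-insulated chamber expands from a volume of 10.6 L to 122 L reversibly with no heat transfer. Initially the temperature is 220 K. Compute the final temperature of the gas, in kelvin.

For a reversible adiabat TV^(γ−1) is constant, so T₂ = T₁ (V₁/V₂)^(γ−1).
T₂ = 220 × (10.6/122)^(0.31) = 103.2 K.

T₂ ≈ 103 K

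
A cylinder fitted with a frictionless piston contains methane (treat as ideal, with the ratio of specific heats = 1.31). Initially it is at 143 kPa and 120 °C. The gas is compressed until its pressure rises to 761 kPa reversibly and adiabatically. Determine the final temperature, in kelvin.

T₂ ≈ 584 K

Adiabatic: T₂/T₁ = (P₂/P₁)^((γ−1)/γ).
T₁ = 120 °C = 393.1 K.
T₂ = 393.1 × (761/143)^(0.237) = 583.9 K.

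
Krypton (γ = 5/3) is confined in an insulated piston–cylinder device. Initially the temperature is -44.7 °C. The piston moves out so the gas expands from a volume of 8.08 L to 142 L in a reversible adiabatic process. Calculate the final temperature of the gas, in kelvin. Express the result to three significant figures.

T₂ ≈ 33.8 K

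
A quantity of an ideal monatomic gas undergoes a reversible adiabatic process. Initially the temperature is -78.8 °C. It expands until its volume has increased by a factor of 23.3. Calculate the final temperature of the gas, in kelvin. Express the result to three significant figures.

T₂ ≈ 23.8 K

For a reversible adiabat TV^(γ−1) is constant, so T₂ = T₁ (V₁/V₂)^(γ−1).
For a monatomic ideal gas γ = 5/3, so γ−1 = 2/3.
T₁ = -78.8 °C = 194.3 K.
T₂ = 194.3 × (1/23.3)^(2/3) = 23.82 K.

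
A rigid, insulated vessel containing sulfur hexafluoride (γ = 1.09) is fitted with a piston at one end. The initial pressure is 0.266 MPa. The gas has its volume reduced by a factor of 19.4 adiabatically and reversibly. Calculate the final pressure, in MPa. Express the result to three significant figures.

P₂ ≈ 6.74 MPa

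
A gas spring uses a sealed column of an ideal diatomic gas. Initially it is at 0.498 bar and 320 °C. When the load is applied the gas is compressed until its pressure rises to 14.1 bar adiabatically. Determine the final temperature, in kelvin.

Adiabatic: T₂/T₁ = (P₂/P₁)^((γ−1)/γ).
For a diatomic ideal gas γ = 7/5, so (γ−1)/γ = 2/7.
T₁ = 320 °C = 593.1 K.
T₂ = 593.1 × (14.1/0.498)^(2/7) = 1542 K.

T₂ ≈ 1540 K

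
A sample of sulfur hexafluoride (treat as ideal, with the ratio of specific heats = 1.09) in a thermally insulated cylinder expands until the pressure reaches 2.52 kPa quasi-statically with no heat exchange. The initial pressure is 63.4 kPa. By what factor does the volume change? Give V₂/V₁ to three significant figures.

From PV^γ = const, V₂/V₁ = (P₁/P₂)^(1/γ).
V₂/V₁ = (63.4/2.52)^(0.917) = 19.28.

V₂/V₁ ≈ 19.3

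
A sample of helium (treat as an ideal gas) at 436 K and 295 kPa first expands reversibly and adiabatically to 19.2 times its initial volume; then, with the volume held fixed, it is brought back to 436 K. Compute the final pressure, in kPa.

For a monatomic ideal gas γ = 5/3.
Adiabatic step (PV^γ = const): P₂ = 295×(1/19.2)^(5/3) = 2.143 kPa; T₂ = 436×(1/19.2)^(2/3) = 60.81 K.
Isochoric: P₃ = P₂(T₃/T₂) = 2.143 × (436/60.81) = 15.36 kPa.

P₃ ≈ 15.4 kPa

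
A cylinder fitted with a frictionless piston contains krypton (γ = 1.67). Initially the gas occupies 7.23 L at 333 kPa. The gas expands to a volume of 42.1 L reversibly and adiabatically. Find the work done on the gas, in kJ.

W ≈ -2.49 kJ

P₂ = P₁(V₁/V₂)^γ = 333×(7.23/42.1)^(1.67) = 17.57 kPa.
For a reversible adiabat, W_by_gas = (P₁V₁ − P₂V₂)/(γ−1).
W_by = (333000×0.00723 − 17570×0.0421) / (0.67) = 2490 J.
W_on_gas = −W_by = -2490 J.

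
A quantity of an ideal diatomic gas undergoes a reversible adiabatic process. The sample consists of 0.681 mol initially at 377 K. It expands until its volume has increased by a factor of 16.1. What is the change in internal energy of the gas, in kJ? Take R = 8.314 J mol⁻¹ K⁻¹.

ΔU ≈ -3.58 kJ

Adiabatic: T₁V₁^(γ−1) = T₂V₂^(γ−1) ⇒ T₂ = T₁ (V₁/V₂)^(γ−1).
γ = 7/5 for a diatomic ideal gas, so γ−1 = 2/5.
T₂ = 377 × (1/16.1)^(2/5) = 124.1 K.
Q = 0, so ΔU = W_on_gas = nCᵥΔT with Cᵥ = R/(γ−1) = 20.79 J/(mol·K).
ΔU = 0.681 × 20.79 × (124.1 − 377) = -3580 J.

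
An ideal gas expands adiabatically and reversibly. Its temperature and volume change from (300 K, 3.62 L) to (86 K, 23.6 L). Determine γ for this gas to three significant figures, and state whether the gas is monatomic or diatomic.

TV^(γ−1) = const ⇒ γ − 1 = ln(T₂/T₁) / ln(V₁/V₂).
γ = 1 + ln(86/300) / ln(3.62/23.6) = 1.666.
γ ≈ 1.67 is close to 5/3, so the gas is monatomic.

γ ≈ 1.67; monatomic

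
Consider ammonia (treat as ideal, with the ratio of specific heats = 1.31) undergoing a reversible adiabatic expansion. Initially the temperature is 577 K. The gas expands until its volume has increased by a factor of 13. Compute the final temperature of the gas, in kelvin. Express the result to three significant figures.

T₂ ≈ 261 K

Adiabatic: T₁V₁^(γ−1) = T₂V₂^(γ−1) ⇒ T₂ = T₁ (V₁/V₂)^(γ−1).
T₂ = 577 × (1/13)^(0.31) = 260.5 K.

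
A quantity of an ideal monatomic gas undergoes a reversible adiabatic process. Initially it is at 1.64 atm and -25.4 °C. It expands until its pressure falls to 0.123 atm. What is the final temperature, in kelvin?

Along an adiabat T P^((1−γ)/γ) is constant, so T₂ = T₁ (P₂/P₁)^((γ−1)/γ).
For a monatomic ideal gas γ = 5/3, so (γ−1)/γ = 2/5.
T₁ = -25.4 °C = 247.7 K.
T₂ = 247.7 × (0.123/1.64)^(2/5) = 87.91 K.

T₂ ≈ 87.9 K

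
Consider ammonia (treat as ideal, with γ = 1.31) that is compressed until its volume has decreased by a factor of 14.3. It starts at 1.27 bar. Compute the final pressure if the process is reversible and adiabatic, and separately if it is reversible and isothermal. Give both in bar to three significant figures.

Isothermal: P₂ = P₁(V₁/V₂) = 1.27×14.3 = 18.16 bar.
Adiabatic: P₂ = P₁(V₁/V₂)^γ = 1.27×14.3^(1.31) = 41.43 bar.

adiabatic: 41.4 bar; isothermal: 18.2 bar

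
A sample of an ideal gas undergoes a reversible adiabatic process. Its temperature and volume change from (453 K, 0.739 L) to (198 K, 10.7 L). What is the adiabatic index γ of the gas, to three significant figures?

γ ≈ 1.31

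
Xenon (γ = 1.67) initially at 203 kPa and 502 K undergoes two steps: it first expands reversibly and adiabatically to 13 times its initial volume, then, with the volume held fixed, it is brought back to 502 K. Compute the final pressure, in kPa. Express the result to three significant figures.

Adiabatic step (PV^γ = const): P₂ = 203×(1/13)^(1.67) = 2.8 kPa; T₂ = 502×(1/13)^(0.67) = 90.02 K.
Isochoric: P₃ = P₂(T₃/T₂) = 2.8 × (502/90.02) = 15.62 kPa.

P₃ ≈ 15.6 kPa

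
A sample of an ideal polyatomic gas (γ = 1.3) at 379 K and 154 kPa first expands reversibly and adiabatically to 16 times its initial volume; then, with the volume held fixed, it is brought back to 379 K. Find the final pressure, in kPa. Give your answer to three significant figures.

P₃ ≈ 9.63 kPa

Adiabatic step (PV^γ = const): P₂ = 154×(1/16)^(1.3) = 4.19 kPa; T₂ = 379×(1/16)^(0.3) = 165 K.
Isochoric: P₃ = P₂(T₃/T₂) = 4.19 × (379/165) = 9.625 kPa.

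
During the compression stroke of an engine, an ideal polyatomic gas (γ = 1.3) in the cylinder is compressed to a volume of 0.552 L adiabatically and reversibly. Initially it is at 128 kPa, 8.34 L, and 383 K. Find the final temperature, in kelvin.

For a reversible adiabat TV^(γ−1) is constant, so T₂ = T₁ (V₁/V₂)^(γ−1).
T₂ = 383 × (8.34/0.552)^(0.3) = 864.9 K.

T₂ ≈ 865 K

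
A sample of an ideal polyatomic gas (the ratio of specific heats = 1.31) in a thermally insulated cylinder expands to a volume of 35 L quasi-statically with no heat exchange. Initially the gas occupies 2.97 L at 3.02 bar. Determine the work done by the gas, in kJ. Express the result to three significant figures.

W ≈ 1.55 kJ

P₂ = P₁(V₁/V₂)^γ = 3.02×(2.97/35)^(1.31) = 0.1193 bar.
For a reversible adiabat, W_by_gas = (P₁V₁ − P₂V₂)/(γ−1).
W_by = (302000×0.00297 − 11930×0.035) / (0.31) = 1547 J.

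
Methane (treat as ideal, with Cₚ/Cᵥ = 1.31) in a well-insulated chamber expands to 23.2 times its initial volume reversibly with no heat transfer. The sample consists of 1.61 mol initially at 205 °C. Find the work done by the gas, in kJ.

For a reversible adiabat TV^(γ−1) is constant, so T₂ = T₁ (V₁/V₂)^(γ−1).
T₁ = 205 °C = 478.1 K.
T₂ = 478.1 × (1/23.2)^(0.31) = 180.4 K.
Q = 0, so ΔU = W_on_gas = nCᵥΔT with Cᵥ = R/(γ−1) = 26.82 J/(mol·K).
ΔU = 1.61 × 26.82 × (180.4 − 478.1) = -12860 J.
Work done by the gas = −ΔU = 12860 J.

W ≈ 12.9 kJ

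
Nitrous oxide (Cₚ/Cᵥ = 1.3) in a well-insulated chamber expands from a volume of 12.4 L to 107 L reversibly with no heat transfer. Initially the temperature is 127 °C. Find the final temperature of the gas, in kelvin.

For a reversible adiabat TV^(γ−1) is constant, so T₂ = T₁ (V₁/V₂)^(γ−1).
T₁ = 127 °C = 400.1 K.
T₂ = 400.1 × (12.4/107)^(0.3) = 209.6 K.

T₂ ≈ 210 K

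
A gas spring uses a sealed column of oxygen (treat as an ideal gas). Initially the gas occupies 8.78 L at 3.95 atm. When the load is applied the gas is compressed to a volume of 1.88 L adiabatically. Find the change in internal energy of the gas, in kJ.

γ = 7/5 for a diatomic ideal gas.
P₂ = P₁(V₁/V₂)^γ = 3.95×(8.78/1.88)^(7/5) = 34.17 atm.
For a reversible adiabat, W_by_gas = (P₁V₁ − P₂V₂)/(γ−1).
W_by = (400200×0.00878 − 3.462×10^6×0.00188) / (2/5) = -7488 J.
Q = 0 ⇒ ΔU = −W_by = 7488 J.

ΔU ≈ 7.49 kJ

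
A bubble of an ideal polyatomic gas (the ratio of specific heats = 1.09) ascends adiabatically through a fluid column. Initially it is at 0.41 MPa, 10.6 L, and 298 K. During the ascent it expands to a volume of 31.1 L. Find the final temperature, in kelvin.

T₂ ≈ 270 K

Adiabatic: T₁V₁^(γ−1) = T₂V₂^(γ−1) ⇒ T₂ = T₁ (V₁/V₂)^(γ−1).
T₂ = 298 × (10.6/31.1)^(0.09) = 270.5 K.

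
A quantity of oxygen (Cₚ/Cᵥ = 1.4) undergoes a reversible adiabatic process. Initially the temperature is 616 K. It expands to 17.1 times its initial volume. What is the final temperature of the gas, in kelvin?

T₂ ≈ 198 K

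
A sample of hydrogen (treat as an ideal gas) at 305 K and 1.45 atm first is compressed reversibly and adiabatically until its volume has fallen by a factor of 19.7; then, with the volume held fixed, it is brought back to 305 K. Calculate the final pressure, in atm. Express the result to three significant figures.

For a diatomic ideal gas γ = 7/5.
Adiabatic step (PV^γ = const): P₂ = 1.45×19.7^(7/5) = 94.11 atm; T₂ = 305×19.7^(2/5) = 1005 K.
Isochoric: P₃ = P₂(T₃/T₂) = 94.11 × (305/1005) = 28.57 atm.

P₃ ≈ 28.6 atm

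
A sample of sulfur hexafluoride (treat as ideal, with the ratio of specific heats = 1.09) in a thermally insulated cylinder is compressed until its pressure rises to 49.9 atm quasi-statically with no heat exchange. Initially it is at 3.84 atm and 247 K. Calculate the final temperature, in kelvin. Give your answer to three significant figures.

Adiabatic: T₂/T₁ = (P₂/P₁)^((γ−1)/γ).
T₂ = 247 × (49.9/3.84)^(0.0826) = 305.3 K.

T₂ ≈ 305 K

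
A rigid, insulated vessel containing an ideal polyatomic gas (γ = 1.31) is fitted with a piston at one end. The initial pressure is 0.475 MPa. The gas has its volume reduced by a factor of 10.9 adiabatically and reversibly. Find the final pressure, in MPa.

P₂ ≈ 10.9 MPa

Adiabatic: P₁V₁^γ = P₂V₂^γ ⇒ P₂ = P₁ (V₁/V₂)^γ.
P₂ = 0.475 × 10.9^(1.31) = 10.86 MPa.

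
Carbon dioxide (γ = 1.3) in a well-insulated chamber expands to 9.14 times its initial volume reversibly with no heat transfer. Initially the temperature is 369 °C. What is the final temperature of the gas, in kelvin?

For a reversible adiabat TV^(γ−1) is constant, so T₂ = T₁ (V₁/V₂)^(γ−1).
T₁ = 369 °C = 642.1 K.
T₂ = 642.1 × (1/9.14)^(0.3) = 330.6 K.

T₂ ≈ 331 K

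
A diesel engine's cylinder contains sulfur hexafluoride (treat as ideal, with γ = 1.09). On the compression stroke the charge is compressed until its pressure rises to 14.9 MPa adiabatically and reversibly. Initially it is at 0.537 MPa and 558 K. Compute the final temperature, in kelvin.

T₂ ≈ 734 K

Adiabatic: T₂/T₁ = (P₂/P₁)^((γ−1)/γ).
T₂ = 558 × (14.9/0.537)^(0.0826) = 734.2 K.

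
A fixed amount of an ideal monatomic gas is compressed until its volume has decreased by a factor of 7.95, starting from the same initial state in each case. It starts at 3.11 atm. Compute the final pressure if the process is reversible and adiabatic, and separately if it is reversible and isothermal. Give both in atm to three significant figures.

adiabatic: 98.5 atm; isothermal: 24.7 atm

For a monatomic ideal gas γ = 5/3.
Isothermal: P₂ = P₁(V₁/V₂) = 3.11×7.95 = 24.72 atm.
Adiabatic: P₂ = P₁(V₁/V₂)^γ = 3.11×7.95^(5/3) = 98.49 atm.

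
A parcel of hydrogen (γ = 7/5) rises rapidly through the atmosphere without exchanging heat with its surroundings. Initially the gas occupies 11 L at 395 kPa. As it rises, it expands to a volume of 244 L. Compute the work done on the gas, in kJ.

W ≈ -7.72 kJ

P₂ = P₁(V₁/V₂)^γ = 395×(11/244)^(7/5) = 5.155 kPa.
For a reversible adiabat, W_by_gas = (P₁V₁ − P₂V₂)/(γ−1).
W_by = (395000×0.011 − 5155×0.244) / (2/5) = 7718 J.
W_on_gas = −W_by = -7718 J.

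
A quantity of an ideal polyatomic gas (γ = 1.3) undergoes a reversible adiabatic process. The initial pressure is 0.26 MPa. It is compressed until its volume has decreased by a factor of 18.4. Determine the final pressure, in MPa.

Since PV^γ is constant along a reversible adiabat, P₂ = P₁ (V₁/V₂)^γ.
P₂ = 0.26 × 18.4^(1.3) = 11.46 MPa.

P₂ ≈ 11.5 MPa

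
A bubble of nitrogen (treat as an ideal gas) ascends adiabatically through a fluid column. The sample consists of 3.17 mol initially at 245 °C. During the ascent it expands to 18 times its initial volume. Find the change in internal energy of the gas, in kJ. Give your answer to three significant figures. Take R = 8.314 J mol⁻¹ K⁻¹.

Adiabatic: T₁V₁^(γ−1) = T₂V₂^(γ−1) ⇒ T₂ = T₁ (V₁/V₂)^(γ−1).
γ = 7/5 for a diatomic ideal gas, so γ−1 = 2/5.
T₁ = 245 °C = 518.1 K.
T₂ = 518.1 × (1/18)^(2/5) = 163.1 K.
Q = 0, so ΔU = W_on_gas = nCᵥΔT with Cᵥ = R/(γ−1) = 20.79 J/(mol·K).
ΔU = 3.17 × 20.79 × (163.1 − 518.1) = -23400 J.

ΔU ≈ -23.4 kJ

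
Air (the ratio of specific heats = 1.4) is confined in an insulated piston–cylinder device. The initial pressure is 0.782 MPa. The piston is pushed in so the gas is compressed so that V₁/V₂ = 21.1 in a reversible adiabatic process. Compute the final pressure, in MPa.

P₂ ≈ 55.9 MPa

Since PV^γ is constant along a reversible adiabat, P₂ = P₁ (V₁/V₂)^γ.
P₂ = 0.782 × 21.1^(1.4) = 55.87 MPa.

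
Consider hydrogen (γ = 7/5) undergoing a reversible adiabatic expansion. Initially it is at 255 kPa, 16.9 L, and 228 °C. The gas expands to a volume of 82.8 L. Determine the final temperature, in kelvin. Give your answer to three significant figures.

Adiabatic: T₁V₁^(γ−1) = T₂V₂^(γ−1) ⇒ T₂ = T₁ (V₁/V₂)^(γ−1).
T₁ = 228 °C = 501.1 K.
T₂ = 501.1 × (16.9/82.8)^(2/5) = 265.4 K.

T₂ ≈ 265 K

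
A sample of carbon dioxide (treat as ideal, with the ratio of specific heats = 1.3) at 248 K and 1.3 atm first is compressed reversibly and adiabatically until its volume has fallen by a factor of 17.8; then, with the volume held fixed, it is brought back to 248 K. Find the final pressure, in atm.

P₃ ≈ 23.1 atm

Adiabatic step (PV^γ = const): P₂ = 1.3×17.8^(1.3) = 54.89 atm; T₂ = 248×17.8^(0.3) = 588.3 K.
Isochoric: P₃ = P₂(T₃/T₂) = 54.89 × (248/588.3) = 23.14 atm.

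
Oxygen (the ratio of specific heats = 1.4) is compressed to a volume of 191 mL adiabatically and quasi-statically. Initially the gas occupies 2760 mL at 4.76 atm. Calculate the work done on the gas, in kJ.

P₂ = P₁(V₁/V₂)^γ = 4.76×(2760/191)^(1.4) = 200.2 atm.
For a reversible adiabat, W_by_gas = (P₁V₁ − P₂V₂)/(γ−1).
W_by = (482300×0.00276 − 2.028×10^7×0.000191) / (0.4) = -6358 J.
W_on_gas = −W_by = 6358 J.

W ≈ 6.36 kJ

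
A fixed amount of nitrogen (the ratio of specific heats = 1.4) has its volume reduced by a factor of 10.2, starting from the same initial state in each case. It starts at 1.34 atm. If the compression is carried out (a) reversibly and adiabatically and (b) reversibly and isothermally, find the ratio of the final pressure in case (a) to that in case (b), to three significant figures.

P_adiabatic / P_isothermal ≈ 2.53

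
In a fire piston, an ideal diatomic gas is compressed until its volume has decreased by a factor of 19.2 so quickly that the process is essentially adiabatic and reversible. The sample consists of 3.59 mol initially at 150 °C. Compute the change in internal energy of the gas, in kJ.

For a reversible adiabat TV^(γ−1) is constant, so T₂ = T₁ (V₁/V₂)^(γ−1).
γ = 7/5 for a diatomic ideal gas, so γ−1 = 2/5.
T₁ = 150 °C = 423.1 K.
T₂ = 423.1 × 19.2^(2/5) = 1380 K.
Q = 0, so ΔU = W_on_gas = nCᵥΔT with Cᵥ = R/(γ−1) = 20.79 J/(mol·K).
ΔU = 3.59 × 20.79 × (1380 − 423.1) = 71380 J.

ΔU ≈ 71.4 kJ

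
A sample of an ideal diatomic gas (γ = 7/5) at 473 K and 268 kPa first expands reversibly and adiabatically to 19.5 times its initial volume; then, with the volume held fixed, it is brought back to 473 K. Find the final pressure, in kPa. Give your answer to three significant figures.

Adiabatic step (PV^γ = const): P₂ = 268×(1/19.5)^(7/5) = 4.189 kPa; T₂ = 473×(1/19.5)^(2/5) = 144.2 K.
Isochoric: P₃ = P₂(T₃/T₂) = 4.189 × (473/144.2) = 13.74 kPa.

P₃ ≈ 13.7 kPa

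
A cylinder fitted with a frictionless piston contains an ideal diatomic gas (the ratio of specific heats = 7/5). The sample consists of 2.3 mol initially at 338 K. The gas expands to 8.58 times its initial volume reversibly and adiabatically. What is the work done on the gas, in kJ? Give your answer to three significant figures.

W ≈ -9.32 kJ

Adiabatic: T₁V₁^(γ−1) = T₂V₂^(γ−1) ⇒ T₂ = T₁ (V₁/V₂)^(γ−1).
T₂ = 338 × (1/8.58)^(2/5) = 143.1 K.
Q = 0, so ΔU = W_on_gas = nCᵥΔT with Cᵥ = R/(γ−1) = 20.79 J/(mol·K).
ΔU = 2.3 × 20.79 × (143.1 − 338) = -9319 J.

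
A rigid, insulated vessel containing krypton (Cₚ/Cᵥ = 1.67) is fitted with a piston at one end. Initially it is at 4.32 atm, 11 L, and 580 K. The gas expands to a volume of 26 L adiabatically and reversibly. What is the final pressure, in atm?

P₂ ≈ 1.03 atm

Adiabatic: P₁V₁^γ = P₂V₂^γ ⇒ P₂ = P₁ (V₁/V₂)^γ.
P₂ = 4.32 × (11/26)^(1.67) = 1.027 atm.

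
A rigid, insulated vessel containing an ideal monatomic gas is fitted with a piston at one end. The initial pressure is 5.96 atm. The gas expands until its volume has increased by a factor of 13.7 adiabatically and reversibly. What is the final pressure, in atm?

Since PV^γ is constant along a reversible adiabat, P₂ = P₁ (V₁/V₂)^γ.
For a monatomic ideal gas γ = 5/3.
P₂ = 5.96 × (1/13.7)^(5/3) = 0.07598 atm.

P₂ ≈ 0.0760 atm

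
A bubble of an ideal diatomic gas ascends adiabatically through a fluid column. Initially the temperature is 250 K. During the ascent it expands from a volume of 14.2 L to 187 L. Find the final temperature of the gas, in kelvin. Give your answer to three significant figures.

For a reversible adiabat TV^(γ−1) is constant, so T₂ = T₁ (V₁/V₂)^(γ−1).
For a diatomic ideal gas γ = 7/5, so γ−1 = 2/5.
T₂ = 250 × (14.2/187)^(2/5) = 89.15 K.

T₂ ≈ 89.1 K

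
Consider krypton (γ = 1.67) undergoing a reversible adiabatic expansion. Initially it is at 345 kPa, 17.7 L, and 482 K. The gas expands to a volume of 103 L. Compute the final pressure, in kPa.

Since PV^γ is constant along a reversible adiabat, P₂ = P₁ (V₁/V₂)^γ.
P₂ = 345 × (17.7/103)^(1.67) = 18.22 kPa.

P₂ ≈ 18.2 kPa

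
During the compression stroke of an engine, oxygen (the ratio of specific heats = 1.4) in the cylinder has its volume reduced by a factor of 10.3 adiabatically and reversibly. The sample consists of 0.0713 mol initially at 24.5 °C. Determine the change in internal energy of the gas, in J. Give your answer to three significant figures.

ΔU ≈ 680 J

For a reversible adiabat TV^(γ−1) is constant, so T₂ = T₁ (V₁/V₂)^(γ−1).
T₁ = 24.5 °C = 297.6 K.
T₂ = 297.6 × 10.3^(0.4) = 756.6 K.
Q = 0, so ΔU = W_on_gas = nCᵥΔT with Cᵥ = R/(γ−1) = 20.79 J/(mol·K).
ΔU = 0.0713 × 20.79 × (756.6 − 297.6) = 680.1 J.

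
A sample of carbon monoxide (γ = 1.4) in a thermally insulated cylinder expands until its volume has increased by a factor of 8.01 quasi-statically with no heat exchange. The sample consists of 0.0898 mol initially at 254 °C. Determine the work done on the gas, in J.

Adiabatic: T₁V₁^(γ−1) = T₂V₂^(γ−1) ⇒ T₂ = T₁ (V₁/V₂)^(γ−1).
T₁ = 254 °C = 527.1 K.
T₂ = 527.1 × (1/8.01)^(0.4) = 229.3 K.
Q = 0, so ΔU = W_on_gas = nCᵥΔT with Cᵥ = R/(γ−1) = 20.79 J/(mol·K).
ΔU = 0.0898 × 20.79 × (229.3 − 527.1) = -555.9 J.

W ≈ -556 J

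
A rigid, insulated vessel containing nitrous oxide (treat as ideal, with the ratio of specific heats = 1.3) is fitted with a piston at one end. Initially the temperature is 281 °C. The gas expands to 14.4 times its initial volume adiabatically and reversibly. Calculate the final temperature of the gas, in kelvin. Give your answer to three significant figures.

For a reversible adiabat TV^(γ−1) is constant, so T₂ = T₁ (V₁/V₂)^(γ−1).
T₁ = 281 °C = 554.1 K.
T₂ = 554.1 × (1/14.4)^(0.3) = 249 K.

T₂ ≈ 249 K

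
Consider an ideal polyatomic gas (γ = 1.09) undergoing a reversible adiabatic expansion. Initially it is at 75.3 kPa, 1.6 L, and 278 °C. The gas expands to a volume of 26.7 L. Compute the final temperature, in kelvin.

Adiabatic: T₁V₁^(γ−1) = T₂V₂^(γ−1) ⇒ T₂ = T₁ (V₁/V₂)^(γ−1).
T₁ = 278 °C = 551.1 K.
T₂ = 551.1 × (1.6/26.7)^(0.09) = 427.8 K.

T₂ ≈ 428 K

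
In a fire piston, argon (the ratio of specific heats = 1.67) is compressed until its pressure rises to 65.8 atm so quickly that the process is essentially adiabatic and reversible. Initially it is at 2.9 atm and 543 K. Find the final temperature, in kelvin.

Along an adiabat T P^((1−γ)/γ) is constant, so T₂ = T₁ (P₂/P₁)^((γ−1)/γ).
T₂ = 543 × (65.8/2.9)^(0.401) = 1900 K.

T₂ ≈ 1900 K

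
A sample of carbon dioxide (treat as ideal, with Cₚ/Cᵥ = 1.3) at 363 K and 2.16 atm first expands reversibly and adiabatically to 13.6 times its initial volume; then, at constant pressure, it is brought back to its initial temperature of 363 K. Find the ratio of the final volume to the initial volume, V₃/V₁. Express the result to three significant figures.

V₃/V₁ ≈ 29.8

Adiabatic step: V₂/V₁ = 13.6; T₂ = T₁·(1/13.6)^(0.3) = 165.9 K.
Isobaric step: V₃/V₂ = T₃/T₂ = 363/165.9.
V₃/V₁ = (V₂/V₁)(V₃/V₂) = 13.6 × (363/165.9) = 29.76.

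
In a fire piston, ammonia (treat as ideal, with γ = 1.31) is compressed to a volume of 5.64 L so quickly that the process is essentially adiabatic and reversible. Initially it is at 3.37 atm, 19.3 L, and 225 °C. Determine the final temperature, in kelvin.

For a reversible adiabat TV^(γ−1) is constant, so T₂ = T₁ (V₁/V₂)^(γ−1).
T₁ = 225 °C = 498.1 K.
T₂ = 498.1 × (19.3/5.64)^(0.31) = 729.4 K.

T₂ ≈ 729 K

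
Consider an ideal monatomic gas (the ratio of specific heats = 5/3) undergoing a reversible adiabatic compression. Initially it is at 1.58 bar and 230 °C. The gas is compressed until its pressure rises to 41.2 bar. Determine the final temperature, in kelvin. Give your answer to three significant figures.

T₂ ≈ 1850 K

Adiabatic: T₂/T₁ = (P₂/P₁)^((γ−1)/γ).
T₁ = 230 °C = 503.1 K.
T₂ = 503.1 × (41.2/1.58)^(2/5) = 1854 K.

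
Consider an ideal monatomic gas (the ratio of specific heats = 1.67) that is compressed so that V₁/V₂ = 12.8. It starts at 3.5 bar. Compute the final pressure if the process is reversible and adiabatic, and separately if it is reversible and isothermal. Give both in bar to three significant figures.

adiabatic: 247 bar; isothermal: 44.8 bar

Isothermal: P₂ = P₁(V₁/V₂) = 3.5×12.8 = 44.8 bar.
Adiabatic: P₂ = P₁(V₁/V₂)^γ = 3.5×12.8^(1.67) = 247.2 bar.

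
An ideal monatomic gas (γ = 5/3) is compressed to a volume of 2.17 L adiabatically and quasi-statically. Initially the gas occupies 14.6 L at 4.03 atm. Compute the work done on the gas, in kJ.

W ≈ 22.9 kJ

P₂ = P₁(V₁/V₂)^γ = 4.03×(14.6/2.17)^(5/3) = 96.63 atm.
For a reversible adiabat, W_by_gas = (P₁V₁ − P₂V₂)/(γ−1).
W_by = (408300×0.0146 − 9.791×10^6×0.00217) / (2/3) = -22930 J.
W_on_gas = −W_by = 22930 J.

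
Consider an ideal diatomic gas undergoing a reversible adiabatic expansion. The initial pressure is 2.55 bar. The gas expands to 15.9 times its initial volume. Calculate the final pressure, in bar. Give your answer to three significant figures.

P₂ ≈ 0.0530 bar

Since PV^γ is constant along a reversible adiabat, P₂ = P₁ (V₁/V₂)^γ.
For a diatomic ideal gas γ = 7/5.
P₂ = 2.55 × (1/15.9)^(7/5) = 0.05304 bar.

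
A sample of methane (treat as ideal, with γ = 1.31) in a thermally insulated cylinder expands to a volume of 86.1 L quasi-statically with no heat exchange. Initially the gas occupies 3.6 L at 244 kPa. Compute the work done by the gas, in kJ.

P₂ = P₁(V₁/V₂)^γ = 244×(3.6/86.1)^(1.31) = 3.813 kPa.
For a reversible adiabat, W_by_gas = (P₁V₁ − P₂V₂)/(γ−1).
W_by = (244000×0.0036 − 3813×0.0861) / (0.31) = 1774 J.

W ≈ 1.77 kJ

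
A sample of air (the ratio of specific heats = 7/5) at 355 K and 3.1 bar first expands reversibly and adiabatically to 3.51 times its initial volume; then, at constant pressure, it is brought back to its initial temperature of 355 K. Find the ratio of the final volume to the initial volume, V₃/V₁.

V₃/V₁ ≈ 5.80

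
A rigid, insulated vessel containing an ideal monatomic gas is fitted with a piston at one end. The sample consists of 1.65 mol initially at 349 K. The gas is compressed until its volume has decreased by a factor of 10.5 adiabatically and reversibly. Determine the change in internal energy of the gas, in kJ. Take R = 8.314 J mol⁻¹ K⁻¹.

ΔU ≈ 27.3 kJ

For a reversible adiabat TV^(γ−1) is constant, so T₂ = T₁ (V₁/V₂)^(γ−1).
γ = 5/3 for a monatomic ideal gas, so γ−1 = 2/3.
T₂ = 349 × 10.5^(2/3) = 1673 K.
Q = 0, so ΔU = W_on_gas = nCᵥΔT with Cᵥ = R/(γ−1) = 12.47 J/(mol·K).
ΔU = 1.65 × 12.47 × (1673 − 349) = 27250 J.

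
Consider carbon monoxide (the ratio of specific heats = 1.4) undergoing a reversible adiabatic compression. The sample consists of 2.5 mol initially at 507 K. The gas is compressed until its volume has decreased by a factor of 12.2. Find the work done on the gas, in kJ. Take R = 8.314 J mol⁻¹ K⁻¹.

Adiabatic: T₁V₁^(γ−1) = T₂V₂^(γ−1) ⇒ T₂ = T₁ (V₁/V₂)^(γ−1).
T₂ = 507 × 12.2^(0.4) = 1379 K.
Q = 0, so ΔU = W_on_gas = nCᵥΔT with Cᵥ = R/(γ−1) = 20.79 J/(mol·K).
ΔU = 2.5 × 20.79 × (1379 − 507) = 45310 J.

W ≈ 45.3 kJ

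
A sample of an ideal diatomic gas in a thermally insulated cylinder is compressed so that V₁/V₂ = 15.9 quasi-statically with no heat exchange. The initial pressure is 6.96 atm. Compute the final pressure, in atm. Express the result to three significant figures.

Adiabatic: P₁V₁^γ = P₂V₂^γ ⇒ P₂ = P₁ (V₁/V₂)^γ.
For a diatomic ideal gas γ = 7/5.
P₂ = 6.96 × 15.9^(7/5) = 334.6 atm.

P₂ ≈ 335 atm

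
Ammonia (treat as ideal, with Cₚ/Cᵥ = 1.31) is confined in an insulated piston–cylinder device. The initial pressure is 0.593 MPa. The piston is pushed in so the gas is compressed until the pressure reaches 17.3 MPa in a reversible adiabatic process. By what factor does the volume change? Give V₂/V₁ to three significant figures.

From PV^γ = const, V₂/V₁ = (P₁/P₂)^(1/γ).
V₂/V₁ = (0.593/17.3)^(0.763) = 0.07615.

V₂/V₁ ≈ 0.0762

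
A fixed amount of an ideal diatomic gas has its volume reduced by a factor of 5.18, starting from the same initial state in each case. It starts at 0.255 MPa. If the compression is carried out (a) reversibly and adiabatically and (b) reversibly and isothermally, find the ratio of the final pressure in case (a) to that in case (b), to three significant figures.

For a diatomic ideal gas γ = 7/5.
Isothermal: P_b = P₁(V₁/V₂) = 0.255×5.18.
Adiabatic: P_a = P₁(V₁/V₂)^γ = 0.255×5.18^(7/5).
P_a/P_b = (V₁/V₂)^(γ−1) = 5.18^(2/5) = 1.931.

P_adiabatic / P_isothermal ≈ 1.93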